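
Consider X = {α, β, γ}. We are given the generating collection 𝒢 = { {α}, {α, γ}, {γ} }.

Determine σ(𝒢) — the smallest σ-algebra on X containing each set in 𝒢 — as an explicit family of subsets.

Begin from { {}, {α}, {γ}, {α, γ}, X } (that is, 𝒢 plus ∅ and X).
Iteration 1 adds 3:
  {β}  = complement {α, γ}
  {α, β}  = complement {γ}
  {β, γ}  = complement {α}
  [8 total]
Iteration 2 adds nothing — fixpoint reached.

Therefore σ(𝒢) = { {}, {α}, {β}, {γ}, {α, β}, {α, γ}, {β, γ}, X } (|σ(𝒢)| = 8).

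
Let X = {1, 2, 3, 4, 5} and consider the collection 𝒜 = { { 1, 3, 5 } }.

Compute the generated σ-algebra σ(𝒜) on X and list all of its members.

σ(𝒜) (4 sets): { ∅, { 2, 4 }, { 1, 3, 5 }, X }

Check:
Start: 𝒜 ∪ {∅, X} = { ∅, { 1, 3, 5 }, X }.
Step 1 (1 new):
  { 2, 4 }  = ᶜ of { 1, 3, 5 }
  [4 total]
Step 2: already closed under ᶜ and ∪.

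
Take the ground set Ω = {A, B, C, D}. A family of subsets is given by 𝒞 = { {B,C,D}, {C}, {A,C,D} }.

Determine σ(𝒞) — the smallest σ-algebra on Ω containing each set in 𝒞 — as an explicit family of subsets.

Take S₀ = 𝒞 ∪ {∅, Ω} = { ∅, {C}, {A,C,D}, {B,C,D}, Ω }.
Iteration 1 adds 3:
  {A}  = {B,C,D}ᶜ
  {B}  = {A,C,D}ᶜ
  {A,B,D}  = {C}ᶜ
  [8 total]
Iteration 2: 3 new —
  {A,B}  = {B} ∪ {A}
  {A,C}  = {C} ∪ {A}
  {B,C}  = {C} ∪ {B}
  [11 total]
Iteration 3: 4 new —
  {A,D}  = {B,C}ᶜ
  {B,D}  = {A,C}ᶜ
  {C,D}  = {A,B}ᶜ
  {A,B,C}  = {C} ∪ {A,B}
  [15 total]
Iteration 4: 1 new —
  {D}  = {A,B,C}ᶜ
  [16 total]
Iteration 5: already closed under ᶜ and ∪.

|σ(𝒞)| = 16.  σ(𝒞) = { ∅, {A}, {B}, {C}, {D}, {A,B}, {A,C}, {A,D}, {B,C}, {B,D}, {C,D}, {A,B,C}, {A,B,D}, {A,C,D}, {B,C,D}, Ω }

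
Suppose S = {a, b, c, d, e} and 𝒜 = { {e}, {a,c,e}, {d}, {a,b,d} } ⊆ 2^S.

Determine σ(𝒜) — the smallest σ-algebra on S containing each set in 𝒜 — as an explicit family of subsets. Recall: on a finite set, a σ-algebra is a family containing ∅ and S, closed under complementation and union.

σ(𝒜) (32 sets): { {}, {a}, {b}, {c}, {d}, {e}, {a,b}, {a,c}, {a,d}, {a,e}, {b,c}, {b,d}, {b,e}, {c,d}, {c,e}, {d,e}, {a,b,c}, {a,b,d}, {a,b,e}, {a,c,d}, {a,c,e}, {a,d,e}, {b,c,d}, {b,c,e}, {b,d,e}, {c,d,e}, {a,b,c,d}, {a,b,c,e}, {a,b,d,e}, {a,c,d,e}, {b,c,d,e}, S }

Check:
Begin from { {}, {d}, {e}, {a,b,d}, {a,c,e}, S } (that is, 𝒜 plus ∅ and S).
Step 1 adds 7:
  {b,d}  = ᶜ of {a,c,e}
  {c,e}  = ᶜ of {a,b,d}
  {d,e}  = {d} ∪ {e}
  {a,b,c,d}  = ᶜ of {e}
  {a,b,c,e}  = ᶜ of {d}
  {a,b,d,e}  = {a,b,d} ∪ {e}
  {a,c,d,e}  = {d} ∪ {a,c,e}
  [13 total]
Step 2: +6 →
  {b}  = ᶜ of {a,c,d,e}
  {c}  = ᶜ of {a,b,d,e}
  {a,b,c}  = ᶜ of {d,e}
  {b,d,e}  = {e} ∪ {b,d}
  {c,d,e}  = {d,e} ∪ {c,e}
  {b,c,d,e}  = {c,e} ∪ {b,d}
  [19 total]
Step 3: 8 new —
  {a}  = ᶜ of {b,c,d,e}
  {a,b}  = ᶜ of {c,d,e}
  {a,c}  = ᶜ of {b,d,e}
  {b,c}  = {b} ∪ {c}
  {b,e}  = {b} ∪ {e}
  {c,d}  = {c} ∪ {d}
  {b,c,d}  = {b,d} ∪ {c}
  {b,c,e}  = {b} ∪ {c,e}
  [27 total]
Step 4 adds 5:
  {a,d}  = ᶜ of {b,c,e}
  {a,e}  = ᶜ of {b,c,d}
  {a,b,e}  = ᶜ of {c,d}
  {a,c,d}  = ᶜ of {b,e}
  {a,d,e}  = ᶜ of {b,c}
  [32 total]
Step 5: closed — nothing new.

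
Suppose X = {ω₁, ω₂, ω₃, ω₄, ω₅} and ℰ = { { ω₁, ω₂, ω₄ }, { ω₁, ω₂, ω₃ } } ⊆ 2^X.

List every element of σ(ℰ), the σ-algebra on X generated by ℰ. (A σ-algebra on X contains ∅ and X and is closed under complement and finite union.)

Initial family (4 sets): { {  }, { ω₁, ω₂, ω₃ }, { ω₁, ω₂, ω₄ }, X }.
Pass 1. New:
  { ω₃, ω₅ }  = X∖{ ω₁, ω₂, ω₄ }
  { ω₄, ω₅ }  = X∖{ ω₁, ω₂, ω₃ }
  { ω₁, ω₂, ω₃, ω₄ }  = { ω₁, ω₂, ω₃ } ∪ { ω₁, ω₂, ω₄ }
Pass 2: 4 new —
  { ω₅ }  = X∖{ ω₁, ω₂, ω₃, ω₄ }
  { ω₃, ω₄, ω₅ }  = { ω₄, ω₅ } ∪ { ω₃, ω₅ }
  { ω₁, ω₂, ω₃, ω₅ }  = { ω₁, ω₂, ω₃ } ∪ { ω₃, ω₅ }
  { ω₁, ω₂, ω₄, ω₅ }  = { ω₄, ω₅ } ∪ { ω₁, ω₂, ω₄ }
Pass 3: 3 new —
  { ω₃ }  = X∖{ ω₁, ω₂, ω₄, ω₅ }
  { ω₄ }  = X∖{ ω₁, ω₂, ω₃, ω₅ }
  { ω₁, ω₂ }  = X∖{ ω₃, ω₄, ω₅ }
Pass 4: 2 new —
  { ω₃, ω₄ }  = { ω₃ } ∪ { ω₄ }
  { ω₁, ω₂, ω₅ }  = { ω₁, ω₂ } ∪ { ω₅ }
Pass 5: closed — nothing new.

Therefore σ(ℰ) = { {  }, { ω₃ }, { ω₄ }, { ω₅ }, { ω₁, ω₂ }, { ω₃, ω₄ }, { ω₃, ω₅ }, { ω₄, ω₅ }, { ω₁, ω₂, ω₃ }, { ω₁, ω₂, ω₄ }, { ω₁, ω₂, ω₅ }, { ω₃, ω₄, ω₅ }, { ω₁, ω₂, ω₃, ω₄ }, { ω₁, ω₂, ω₃, ω₅ }, { ω₁, ω₂, ω₄, ω₅ }, X } (|σ(ℰ)| = 16).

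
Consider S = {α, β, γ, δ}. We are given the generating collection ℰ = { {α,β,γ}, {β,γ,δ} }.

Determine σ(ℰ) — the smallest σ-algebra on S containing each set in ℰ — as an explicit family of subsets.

σ(ℰ) = { {}, {α}, {δ}, {α,δ}, {β,γ}, {α,β,γ}, {β,γ,δ}, S }

Check:
Seed the family with ℰ together with ∅ and S: { {}, {α,β,γ}, {β,γ,δ}, S }.
Step 1: +2 →
  {α}  = complement {β,γ,δ}
  {δ}  = complement {α,β,γ}
  |family| = 6
Step 2: 1 new —
  {α,δ}  = {δ} ∪ {α}
  |family| = 7
Step 3 (1 new):
  {β,γ}  = complement {α,δ}
  |family| = 8
Step 4: no new sets; the family is a σ-algebra.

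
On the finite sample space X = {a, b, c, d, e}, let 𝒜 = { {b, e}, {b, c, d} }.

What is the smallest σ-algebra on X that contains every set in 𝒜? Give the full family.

Start: 𝒜 ∪ {∅, X} = { {}, {b, e}, {b, c, d}, X }.
Step 1 adds 3:
  {a, e}  = X∖{b, c, d}
  {a, c, d}  = X∖{b, e}
  {b, c, d, e}  = {b, e} ∪ {b, c, d}
  [7 total]
Step 2. New:
  {a}  = X∖{b, c, d, e}
  {a, b, e}  = {b, e} ∪ {a, e}
  {a, b, c, d}  = {a, c, d} ∪ {b, c, d}
  {a, c, d, e}  = {a, c, d} ∪ {a, e}
  [11 total]
Step 3 (3 new):
  {b}  = X∖{a, c, d, e}
  {e}  = X∖{a, b, c, d}
  {c, d}  = X∖{a, b, e}
  [14 total]
Step 4: +2 →
  {a, b}  = {b} ∪ {a}
  {c, d, e}  = {c, d} ∪ {e}
  [16 total]
Step 5: already closed under ᶜ and ∪.

Therefore σ(𝒜) = { {}, {a}, {b}, {e}, {a, b}, {a, e}, {b, e}, {c, d}, {a, b, e}, {a, c, d}, {b, c, d}, {c, d, e}, {a, b, c, d}, {a, c, d, e}, {b, c, d, e}, X } (|σ(𝒜)| = 16).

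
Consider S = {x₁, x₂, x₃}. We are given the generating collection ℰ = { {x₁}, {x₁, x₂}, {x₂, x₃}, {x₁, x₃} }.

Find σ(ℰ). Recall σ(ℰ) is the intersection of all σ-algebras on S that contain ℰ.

|σ(ℰ)| = 8.  σ(ℰ) = { ∅, {x₁}, {x₂}, {x₃}, {x₁, x₂}, {x₁, x₃}, {x₂, x₃}, S }

Check:
Start: ℰ ∪ {∅, S} = { ∅, {x₁}, {x₁, x₂}, {x₁, x₃}, {x₂, x₃}, S }.
Round 1 (2 new):
  {x₂}  = complement {x₁, x₃}
  {x₃}  = complement {x₁, x₂}
  |family| = 8
Round 2: already closed under ᶜ and ∪.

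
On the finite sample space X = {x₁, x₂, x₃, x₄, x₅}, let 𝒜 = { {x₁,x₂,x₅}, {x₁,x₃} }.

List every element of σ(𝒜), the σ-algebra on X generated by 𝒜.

Start: 𝒜 ∪ {∅, X} = { ∅, {x₁,x₃}, {x₁,x₂,x₅}, X }.
Iteration 1 adds 3:
  {x₃,x₄}  = complement {x₁,x₂,x₅}
  {x₂,x₄,x₅}  = complement {x₁,x₃}
  {x₁,x₂,x₃,x₅}  = {x₁,x₂,x₅} ∪ {x₁,x₃}
  — 7 sets.
Iteration 2 (4 new):
  {x₄}  = complement {x₁,x₂,x₃,x₅}
  {x₁,x₃,x₄}  = {x₃,x₄} ∪ {x₁,x₃}
  {x₁,x₂,x₄,x₅}  = {x₁,x₂,x₅} ∪ {x₂,x₄,x₅}
  {x₂,x₃,x₄,x₅}  = {x₃,x₄} ∪ {x₂,x₄,x₅}
  — 11 sets.
Iteration 3. New:
  {x₁}  = complement {x₂,x₃,x₄,x₅}
  {x₃}  = complement {x₁,x₂,x₄,x₅}
  {x₂,x₅}  = complement {x₁,x₃,x₄}
  — 14 sets.
Iteration 4 (2 new):
  {x₁,x₄}  = {x₄} ∪ {x₁}
  {x₂,x₃,x₅}  = {x₃} ∪ {x₂,x₅}
  — 16 sets.
Iteration 5: no new sets; the family is a σ-algebra.

|σ(𝒜)| = 16.  σ(𝒜) = { ∅, {x₁}, {x₃}, {x₄}, {x₁,x₃}, {x₁,x₄}, {x₂,x₅}, {x₃,x₄}, {x₁,x₂,x₅}, {x₁,x₃,x₄}, {x₂,x₃,x₅}, {x₂,x₄,x₅}, {x₁,x₂,x₃,x₅}, {x₁,x₂,x₄,x₅}, {x₂,x₃,x₄,x₅}, X }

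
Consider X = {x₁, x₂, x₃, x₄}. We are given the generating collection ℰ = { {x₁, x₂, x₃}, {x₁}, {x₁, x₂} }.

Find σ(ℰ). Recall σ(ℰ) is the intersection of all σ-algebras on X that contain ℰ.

σ(ℰ) (16 sets): { ∅, {x₁}, {x₂}, {x₃}, {x₄}, {x₁, x₂}, {x₁, x₃}, {x₁, x₄}, {x₂, x₃}, {x₂, x₄}, {x₃, x₄}, {x₁, x₂, x₃}, {x₁, x₂, x₄}, {x₁, x₃, x₄}, {x₂, x₃, x₄}, X }

Derivation:
Take S₀ = ℰ ∪ {∅, X} = { ∅, {x₁}, {x₁, x₂}, {x₁, x₂, x₃}, X }.
Iteration 1. New:
  {x₄}  = ᶜ of {x₁, x₂, x₃}
  {x₃, x₄}  = ᶜ of {x₁, x₂}
  {x₂, x₃, x₄}  = ᶜ of {x₁}
Iteration 2. New:
  {x₁, x₄}  = {x₄} ∪ {x₁}
  {x₁, x₂, x₄}  = {x₄} ∪ {x₁, x₂}
  {x₁, x₃, x₄}  = {x₃, x₄} ∪ {x₁}
Iteration 3: 3 new —
  {x₂}  = ᶜ of {x₁, x₃, x₄}
  {x₃}  = ᶜ of {x₁, x₂, x₄}
  {x₂, x₃}  = ᶜ of {x₁, x₄}
Iteration 4. New:
  {x₁, x₃}  = {x₃} ∪ {x₁}
  {x₂, x₄}  = {x₄} ∪ {x₂}
Iteration 5: closed — nothing new.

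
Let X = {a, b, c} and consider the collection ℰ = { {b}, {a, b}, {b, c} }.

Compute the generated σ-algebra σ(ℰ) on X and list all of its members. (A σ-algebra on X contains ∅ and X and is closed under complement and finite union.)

Answer: σ(ℰ) = { {}, {a}, {b}, {c}, {a, b}, {a, c}, {b, c}, X }

Derivation:
Begin from { {}, {b}, {a, b}, {b, c}, X } (that is, ℰ plus ∅ and X).
Pass 1 (3 new):
  {a}  = complement {b, c}
  {c}  = complement {a, b}
  {a, c}  = complement {b}
  (now 8)
Pass 2: closed — nothing new.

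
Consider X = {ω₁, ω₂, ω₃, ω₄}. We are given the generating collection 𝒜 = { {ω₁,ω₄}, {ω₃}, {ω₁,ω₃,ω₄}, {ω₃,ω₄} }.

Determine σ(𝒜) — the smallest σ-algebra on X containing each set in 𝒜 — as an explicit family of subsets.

Initial family (6 sets): { ∅, {ω₃}, {ω₁,ω₄}, {ω₃,ω₄}, {ω₁,ω₃,ω₄}, X }.
Pass 1: +4 →
  {ω₂}  = complement {ω₁,ω₃,ω₄}
  {ω₁,ω₂}  = complement {ω₃,ω₄}
  {ω₂,ω₃}  = complement {ω₁,ω₄}
  {ω₁,ω₂,ω₄}  = complement {ω₃}
  (now 10)
Pass 2: 2 new —
  {ω₁,ω₂,ω₃}  = {ω₁,ω₂} ∪ {ω₃}
  {ω₂,ω₃,ω₄}  = {ω₃,ω₄} ∪ {ω₂}
  (now 12)
Pass 3: 2 new —
  {ω₁}  = complement {ω₂,ω₃,ω₄}
  {ω₄}  = complement {ω₁,ω₂,ω₃}
  (now 14)
Pass 4: 2 new —
  {ω₁,ω₃}  = {ω₃} ∪ {ω₁}
  {ω₂,ω₄}  = {ω₄} ∪ {ω₂}
  (now 16)
Pass 5: no new sets; the family is a σ-algebra.

σ(𝒜) = { ∅, {ω₁}, {ω₂}, {ω₃}, {ω₄}, {ω₁,ω₂}, {ω₁,ω₃}, {ω₁,ω₄}, {ω₂,ω₃}, {ω₂,ω₄}, {ω₃,ω₄}, {ω₁,ω₂,ω₃}, {ω₁,ω₂,ω₄}, {ω₁,ω₃,ω₄}, {ω₂,ω₃,ω₄}, X }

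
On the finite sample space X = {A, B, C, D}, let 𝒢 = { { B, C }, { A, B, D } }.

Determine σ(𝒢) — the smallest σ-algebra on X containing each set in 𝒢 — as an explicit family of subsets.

Seed the family with 𝒢 together with ∅ and X: { ∅, { B, C }, { A, B, D }, X }.
Round 1 (2 new):
  { C }  = ᶜ of { A, B, D }
  { A, D }  = ᶜ of { B, C }
Round 2: 1 new —
  { A, C, D }  = { C } ∪ { A, D }
Round 3 adds 1:
  { B }  = ᶜ of { A, C, D }
Round 4: stable.

Therefore σ(𝒢) = { ∅, { B }, { C }, { A, D }, { B, C }, { A, B, D }, { A, C, D }, X } (|σ(𝒢)| = 8).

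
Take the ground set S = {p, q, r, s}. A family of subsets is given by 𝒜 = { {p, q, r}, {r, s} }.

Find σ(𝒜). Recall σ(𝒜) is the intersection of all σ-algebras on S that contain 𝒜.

σ(𝒜) = { {}, {r}, {s}, {p, q}, {r, s}, {p, q, r}, {p, q, s}, S }

Derivation:
Initial family (4 sets): { {}, {r, s}, {p, q, r}, S }.
Iteration 1 (2 new):
  {s}  = {p, q, r}ᶜ
  {p, q}  = {r, s}ᶜ
  |family| = 6
Iteration 2: +1 →
  {p, q, s}  = {p, q} ∪ {s}
  |family| = 7
Iteration 3 (1 new):
  {r}  = {p, q, s}ᶜ
  |family| = 8
Iteration 4: closed — nothing new.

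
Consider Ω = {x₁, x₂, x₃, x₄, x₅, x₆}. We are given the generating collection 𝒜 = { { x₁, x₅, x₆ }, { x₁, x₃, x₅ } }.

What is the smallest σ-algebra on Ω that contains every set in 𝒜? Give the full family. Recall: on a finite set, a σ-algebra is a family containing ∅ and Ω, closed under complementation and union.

Start: 𝒜 ∪ {∅, Ω} = { {  }, { x₁, x₃, x₅ }, { x₁, x₅, x₆ }, Ω }.
Iteration 1 adds 3:
  { x₂, x₃, x₄ }  = Ω∖{ x₁, x₅, x₆ }
  { x₂, x₄, x₆ }  = Ω∖{ x₁, x₃, x₅ }
  { x₁, x₃, x₅, x₆ }  = { x₁, x₃, x₅ } ∪ { x₁, x₅, x₆ }
  [7 total]
Iteration 2. New:
  { x₂, x₄ }  = Ω∖{ x₁, x₃, x₅, x₆ }
  { x₂, x₃, x₄, x₆ }  = { x₂, x₄, x₆ } ∪ { x₂, x₃, x₄ }
  { x₁, x₂, x₃, x₄, x₅ }  = { x₂, x₃, x₄ } ∪ { x₁, x₃, x₅ }
  { x₁, x₂, x₄, x₅, x₆ }  = { x₂, x₄, x₆ } ∪ { x₁, x₅, x₆ }
  [11 total]
Iteration 3. New:
  { x₃ }  = Ω∖{ x₁, x₂, x₄, x₅, x₆ }
  { x₆ }  = Ω∖{ x₁, x₂, x₃, x₄, x₅ }
  { x₁, x₅ }  = Ω∖{ x₂, x₃, x₄, x₆ }
  [14 total]
Iteration 4. New:
  { x₃, x₆ }  = { x₃ } ∪ { x₆ }
  { x₁, x₂, x₄, x₅ }  = { x₁, x₅ } ∪ { x₂, x₄ }
  [16 total]
After Iteration 5 the family is unchanged; done.

Hence σ(𝒜) has 16 members: { {  }, { x₃ }, { x₆ }, { x₁, x₅ }, { x₂, x₄ }, { x₃, x₆ }, { x₁, x₃, x₅ }, { x₁, x₅, x₆ }, { x₂, x₃, x₄ }, { x₂, x₄, x₆ }, { x₁, x₂, x₄, x₅ }, { x₁, x₃, x₅, x₆ }, { x₂, x₃, x₄, x₆ }, { x₁, x₂, x₃, x₄, x₅ }, { x₁, x₂, x₄, x₅, x₆ }, Ω }.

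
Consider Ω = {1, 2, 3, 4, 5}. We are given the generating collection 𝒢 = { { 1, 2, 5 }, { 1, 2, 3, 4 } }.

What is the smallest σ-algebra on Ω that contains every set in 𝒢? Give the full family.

|σ(𝒢)| = 8.  σ(𝒢) = { {}, { 5 }, { 1, 2 }, { 3, 4 }, { 1, 2, 5 }, { 3, 4, 5 }, { 1, 2, 3, 4 }, Ω }

Check:
Take S₀ = 𝒢 ∪ {∅, Ω} = { {}, { 1, 2, 5 }, { 1, 2, 3, 4 }, Ω }.
Iteration 1: 2 new —
  { 5 }  = ᶜ of { 1, 2, 3, 4 }
  { 3, 4 }  = ᶜ of { 1, 2, 5 }
  |family| = 6
Iteration 2: 1 new —
  { 3, 4, 5 }  = { 3, 4 } ∪ { 5 }
  |family| = 7
Iteration 3: +1 →
  { 1, 2 }  = ᶜ of { 3, 4, 5 }
  |family| = 8
After Iteration 4 the family is unchanged; done.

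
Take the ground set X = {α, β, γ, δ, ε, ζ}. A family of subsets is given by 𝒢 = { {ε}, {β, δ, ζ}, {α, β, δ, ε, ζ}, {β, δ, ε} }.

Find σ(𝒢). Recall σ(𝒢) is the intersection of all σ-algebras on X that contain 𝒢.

σ(𝒢) = { {}, {α}, {γ}, {ε}, {ζ}, {α, γ}, {α, ε}, {α, ζ}, {β, δ}, {γ, ε}, {γ, ζ}, {ε, ζ}, {α, β, δ}, {α, γ, ε}, {α, γ, ζ}, {α, ε, ζ}, {β, γ, δ}, {β, δ, ε}, {β, δ, ζ}, {γ, ε, ζ}, {α, β, γ, δ}, {α, β, δ, ε}, {α, β, δ, ζ}, {α, γ, ε, ζ}, {β, γ, δ, ε}, {β, γ, δ, ζ}, {β, δ, ε, ζ}, {α, β, γ, δ, ε}, {α, β, γ, δ, ζ}, {α, β, δ, ε, ζ}, {β, γ, δ, ε, ζ}, X }

Trace:
Begin from { {}, {ε}, {β, δ, ε}, {β, δ, ζ}, {α, β, δ, ε, ζ}, X } (that is, 𝒢 plus ∅ and X).
Iteration 1: 5 new —
  {γ}  = ᶜ of {α, β, δ, ε, ζ}
  {α, γ, ε}  = ᶜ of {β, δ, ζ}
  {α, γ, ζ}  = ᶜ of {β, δ, ε}
  {β, δ, ε, ζ}  = {β, δ, ζ} ∪ {β, δ, ε}
  {α, β, γ, δ, ζ}  = ᶜ of {ε}
  (now 11)
Iteration 2: +7 →
  {α, γ}  = ᶜ of {β, δ, ε, ζ}
  {γ, ε}  = {ε} ∪ {γ}
  {α, γ, ε, ζ}  = {α, γ, ζ} ∪ {α, γ, ε}
  {β, γ, δ, ε}  = {γ} ∪ {β, δ, ε}
  {β, γ, δ, ζ}  = {β, δ, ζ} ∪ {γ}
  {α, β, γ, δ, ε}  = {α, γ, ε} ∪ {β, δ, ε}
  {β, γ, δ, ε, ζ}  = {γ} ∪ {β, δ, ε, ζ}
  (now 18)
Iteration 3: 6 new —
  {α}  = ᶜ of {β, γ, δ, ε, ζ}
  {ζ}  = ᶜ of {α, β, γ, δ, ε}
  {α, ε}  = ᶜ of {β, γ, δ, ζ}
  {α, ζ}  = ᶜ of {β, γ, δ, ε}
  {β, δ}  = ᶜ of {α, γ, ε, ζ}
  {α, β, δ, ζ}  = ᶜ of {γ, ε}
  (now 24)
Iteration 4 (8 new):
  {γ, ζ}  = {ζ} ∪ {γ}
  {ε, ζ}  = {ζ} ∪ {ε}
  {α, β, δ}  = {β, δ} ∪ {α}
  {α, ε, ζ}  = {α, ζ} ∪ {ε}
  {β, γ, δ}  = {γ} ∪ {β, δ}
  {γ, ε, ζ}  = {ζ} ∪ {γ, ε}
  {α, β, γ, δ}  = {α, γ} ∪ {β, δ}
  {α, β, δ, ε}  = {α, ε} ∪ {β, δ}
  (now 32)
Iteration 5 adds nothing — fixpoint reached.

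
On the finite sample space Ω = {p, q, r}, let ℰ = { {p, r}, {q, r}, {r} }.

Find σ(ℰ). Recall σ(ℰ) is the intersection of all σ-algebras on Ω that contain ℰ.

σ(ℰ) (8 sets): { {}, {p}, {q}, {r}, {p, q}, {p, r}, {q, r}, Ω }

Trace:
Begin from { {}, {r}, {p, r}, {q, r}, Ω } (that is, ℰ plus ∅ and Ω).
Step 1: +3 →
  {p}  = ᶜ of {q, r}
  {q}  = ᶜ of {p, r}
  {p, q}  = ᶜ of {r}
  — 8 sets.
Step 2: closed — nothing new.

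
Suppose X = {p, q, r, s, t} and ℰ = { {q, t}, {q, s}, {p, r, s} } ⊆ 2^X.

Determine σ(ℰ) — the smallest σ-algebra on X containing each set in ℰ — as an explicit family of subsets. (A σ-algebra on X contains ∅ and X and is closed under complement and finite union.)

Begin from { ∅, {q, s}, {q, t}, {p, r, s}, X } (that is, ℰ plus ∅ and X).
Iteration 1: +3 →
  {p, r, t}  = {q, s}ᶜ
  {q, s, t}  = {q, t} ∪ {q, s}
  {p, q, r, s}  = {p, r, s} ∪ {q, s}
  [8 total]
Iteration 2: 4 new —
  {t}  = {p, q, r, s}ᶜ
  {p, r}  = {q, s, t}ᶜ
  {p, q, r, t}  = {p, r, t} ∪ {q, t}
  {p, r, s, t}  = {p, r, t} ∪ {p, r, s}
  [12 total]
Iteration 3: 2 new —
  {q}  = {p, r, s, t}ᶜ
  {s}  = {p, q, r, t}ᶜ
  [14 total]
Iteration 4: 2 new —
  {s, t}  = {s} ∪ {t}
  {p, q, r}  = {p, r} ∪ {q}
  [16 total]
Iteration 5: no new sets; the family is a σ-algebra.

|σ(ℰ)| = 16.  σ(ℰ) = { ∅, {q}, {s}, {t}, {p, r}, {q, s}, {q, t}, {s, t}, {p, q, r}, {p, r, s}, {p, r, t}, {q, s, t}, {p, q, r, s}, {p, q, r, t}, {p, r, s, t}, X }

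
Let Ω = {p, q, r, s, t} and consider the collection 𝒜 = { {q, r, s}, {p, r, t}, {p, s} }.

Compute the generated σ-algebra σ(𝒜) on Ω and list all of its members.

Seed the family with 𝒜 together with ∅ and Ω: { ∅, {p, s}, {p, r, t}, {q, r, s}, Ω }.
Pass 1 adds 5:
  {p, t}  = ᶜ of {q, r, s}
  {q, s}  = ᶜ of {p, r, t}
  {q, r, t}  = ᶜ of {p, s}
  {p, q, r, s}  = {q, r, s} ∪ {p, s}
  {p, r, s, t}  = {p, s} ∪ {p, r, t}
  (now 10)
Pass 2: +7 →
  {q}  = ᶜ of {p, r, s, t}
  {t}  = ᶜ of {p, q, r, s}
  {p, q, s}  = {p, s} ∪ {q, s}
  {p, s, t}  = {p, s} ∪ {p, t}
  {p, q, r, t}  = {p, r, t} ∪ {q, r, t}
  {p, q, s, t}  = {p, t} ∪ {q, s}
  {q, r, s, t}  = {q, r, s} ∪ {q, r, t}
  (now 17)
Pass 3. New:
  {p}  = ᶜ of {q, r, s, t}
  {r}  = ᶜ of {p, q, s, t}
  {s}  = ᶜ of {p, q, r, t}
  {q, r}  = ᶜ of {p, s, t}
  {q, t}  = {q} ∪ {t}
  {r, t}  = ᶜ of {p, q, s}
  {p, q, t}  = {p, t} ∪ {q}
  {q, s, t}  = {q, s} ∪ {t}
  (now 25)
Pass 4 (7 new):
  {p, q}  = {q} ∪ {p}
  {p, r}  = ᶜ of {q, s, t}
  {r, s}  = ᶜ of {p, q, t}
  {s, t}  = {t} ∪ {s}
  {p, q, r}  = {q, r} ∪ {p}
  {p, r, s}  = ᶜ of {q, t}
  {r, s, t}  = {s} ∪ {r, t}
  (now 32)
Pass 5: closed — nothing new.

Therefore σ(𝒜) = { ∅, {p}, {q}, {r}, {s}, {t}, {p, q}, {p, r}, {p, s}, {p, t}, {q, r}, {q, s}, {q, t}, {r, s}, {r, t}, {s, t}, {p, q, r}, {p, q, s}, {p, q, t}, {p, r, s}, {p, r, t}, {p, s, t}, {q, r, s}, {q, r, t}, {q, s, t}, {r, s, t}, {p, q, r, s}, {p, q, r, t}, {p, q, s, t}, {p, r, s, t}, {q, r, s, t}, Ω } (|σ(𝒜)| = 32).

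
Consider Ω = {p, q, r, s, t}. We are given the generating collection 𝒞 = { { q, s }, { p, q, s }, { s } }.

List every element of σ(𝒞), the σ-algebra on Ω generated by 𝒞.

σ(𝒞) (16 sets): { {}, { p }, { q }, { s }, { p, q }, { p, s }, { q, s }, { r, t }, { p, q, s }, { p, r, t }, { q, r, t }, { r, s, t }, { p, q, r, t }, { p, r, s, t }, { q, r, s, t }, Ω }

Trace:
Begin from { {}, { s }, { q, s }, { p, q, s }, Ω } (that is, 𝒞 plus ∅ and Ω).
Iteration 1. New:
  { r, t }  = complement { p, q, s }
  { p, r, t }  = complement { q, s }
  { p, q, r, t }  = complement { s }
  |family| = 8
Iteration 2: +3 →
  { r, s, t }  = { s } ∪ { r, t }
  { p, r, s, t }  = { s } ∪ { p, r, t }
  { q, r, s, t }  = { r, t } ∪ { q, s }
  |family| = 11
Iteration 3. New:
  { p }  = complement { q, r, s, t }
  { q }  = complement { p, r, s, t }
  { p, q }  = complement { r, s, t }
  |family| = 14
Iteration 4 adds 2:
  { p, s }  = { s } ∪ { p }
  { q, r, t }  = { r, t } ∪ { q }
  |family| = 16
Iteration 5: no new sets; the family is a σ-algebra.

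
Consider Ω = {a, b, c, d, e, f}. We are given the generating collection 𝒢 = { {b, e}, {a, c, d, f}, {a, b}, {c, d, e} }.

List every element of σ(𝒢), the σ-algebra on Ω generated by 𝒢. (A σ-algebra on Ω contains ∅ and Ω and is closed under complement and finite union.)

Answer: σ(𝒢) = { {}, {a}, {b}, {e}, {f}, {a, b}, {a, e}, {a, f}, {b, e}, {b, f}, {c, d}, {e, f}, {a, b, e}, {a, b, f}, {a, c, d}, {a, e, f}, {b, c, d}, {b, e, f}, {c, d, e}, {c, d, f}, {a, b, c, d}, {a, b, e, f}, {a, c, d, e}, {a, c, d, f}, {b, c, d, e}, {b, c, d, f}, {c, d, e, f}, {a, b, c, d, e}, {a, b, c, d, f}, {a, c, d, e, f}, {b, c, d, e, f}, Ω }

Derivation:
Take S₀ = 𝒢 ∪ {∅, Ω} = { {}, {a, b}, {b, e}, {c, d, e}, {a, c, d, f}, Ω }.
Pass 1 adds 7:
  {a, b, e}  = {b, e} ∪ {a, b}
  {a, b, f}  = complement {c, d, e}
  {b, c, d, e}  = {b, e} ∪ {c, d, e}
  {c, d, e, f}  = complement {a, b}
  {a, b, c, d, e}  = {c, d, e} ∪ {a, b}
  {a, b, c, d, f}  = {a, b} ∪ {a, c, d, f}
  {a, c, d, e, f}  = {c, d, e} ∪ {a, c, d, f}
  — 13 sets.
Pass 2: 7 new —
  {b}  = complement {a, c, d, e, f}
  {e}  = complement {a, b, c, d, f}
  {f}  = complement {a, b, c, d, e}
  {a, f}  = complement {b, c, d, e}
  {c, d, f}  = complement {a, b, e}
  {a, b, e, f}  = {b, e} ∪ {a, b, f}
  {b, c, d, e, f}  = {b, e} ∪ {c, d, e, f}
  — 20 sets.
Pass 3 (7 new):
  {a}  = complement {b, c, d, e, f}
  {b, f}  = {b} ∪ {f}
  {c, d}  = complement {a, b, e, f}
  {e, f}  = {f} ∪ {e}
  {a, e, f}  = {a, f} ∪ {e}
  {b, e, f}  = {b, e} ∪ {f}
  {b, c, d, f}  = {b} ∪ {c, d, f}
  — 27 sets.
Pass 4: +5 →
  {a, e}  = complement {b, c, d, f}
  {a, c, d}  = complement {b, e, f}
  {b, c, d}  = complement {a, e, f}
  {a, b, c, d}  = complement {e, f}
  {a, c, d, e}  = complement {b, f}
  — 32 sets.
Pass 5: already closed under ᶜ and ∪.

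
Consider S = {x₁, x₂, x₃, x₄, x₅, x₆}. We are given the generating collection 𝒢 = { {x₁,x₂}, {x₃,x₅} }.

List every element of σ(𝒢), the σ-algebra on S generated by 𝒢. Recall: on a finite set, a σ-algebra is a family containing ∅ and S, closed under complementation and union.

σ(𝒢) = { {}, {x₁,x₂}, {x₃,x₅}, {x₄,x₆}, {x₁,x₂,x₃,x₅}, {x₁,x₂,x₄,x₆}, {x₃,x₄,x₅,x₆}, S }

Trace:
Start: 𝒢 ∪ {∅, S} = { {}, {x₁,x₂}, {x₃,x₅}, S }.
Round 1 adds 3:
  {x₁,x₂,x₃,x₅}  = {x₁,x₂} ∪ {x₃,x₅}
  {x₁,x₂,x₄,x₆}  = {x₃,x₅}ᶜ
  {x₃,x₄,x₅,x₆}  = {x₁,x₂}ᶜ
  [7 total]
Round 2 adds 1:
  {x₄,x₆}  = {x₁,x₂,x₃,x₅}ᶜ
  [8 total]
Round 3: stable.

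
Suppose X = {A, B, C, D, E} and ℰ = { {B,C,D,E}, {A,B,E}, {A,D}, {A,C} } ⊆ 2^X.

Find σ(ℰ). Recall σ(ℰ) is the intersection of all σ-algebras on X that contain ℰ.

Begin from { ∅, {A,C}, {A,D}, {A,B,E}, {B,C,D,E}, X } (that is, ℰ plus ∅ and X).
Iteration 1. New:
  {A}  = complement {B,C,D,E}
  {C,D}  = complement {A,B,E}
  {A,C,D}  = {A,D} ∪ {A,C}
  {B,C,E}  = complement {A,D}
  {B,D,E}  = complement {A,C}
  {A,B,C,E}  = {A,B,E} ∪ {A,C}
  {A,B,D,E}  = {A,B,E} ∪ {A,D}
  — 13 sets.
Iteration 2 (3 new):
  {C}  = complement {A,B,D,E}
  {D}  = complement {A,B,C,E}
  {B,E}  = complement {A,C,D}
  — 16 sets.
Iteration 3: already closed under ᶜ and ∪.

|σ(ℰ)| = 16.  σ(ℰ) = { ∅, {A}, {C}, {D}, {A,C}, {A,D}, {B,E}, {C,D}, {A,B,E}, {A,C,D}, {B,C,E}, {B,D,E}, {A,B,C,E}, {A,B,D,E}, {B,C,D,E}, X }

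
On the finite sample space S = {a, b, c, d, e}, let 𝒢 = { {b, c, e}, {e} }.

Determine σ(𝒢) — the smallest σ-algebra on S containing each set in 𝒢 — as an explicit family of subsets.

σ(𝒢) = { ∅, {e}, {a, d}, {b, c}, {a, d, e}, {b, c, e}, {a, b, c, d}, S }

Working:
Take S₀ = 𝒢 ∪ {∅, S} = { ∅, {e}, {b, c, e}, S }.
Round 1. New:
  {a, d}  = S∖{b, c, e}
  {a, b, c, d}  = S∖{e}
  |family| = 6
Round 2. New:
  {a, d, e}  = {a, d} ∪ {e}
  |family| = 7
Round 3 (1 new):
  {b, c}  = S∖{a, d, e}
  |family| = 8
Round 4: closed — nothing new.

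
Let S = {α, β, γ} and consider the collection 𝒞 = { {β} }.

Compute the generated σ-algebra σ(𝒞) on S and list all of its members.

Answer: σ(𝒞) = { {}, {β}, {α,γ}, S }

Working:
Start: 𝒞 ∪ {∅, S} = { {}, {β}, S }.
Iteration 1: +1 →
  {α,γ}  = {β}ᶜ
  [4 total]
Iteration 2: no new sets; the family is a σ-algebra.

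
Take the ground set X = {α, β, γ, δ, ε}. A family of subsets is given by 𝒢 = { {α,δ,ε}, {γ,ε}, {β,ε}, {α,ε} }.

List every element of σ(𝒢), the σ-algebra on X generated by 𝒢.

Take S₀ = 𝒢 ∪ {∅, X} = { {}, {α,ε}, {β,ε}, {γ,ε}, {α,δ,ε}, X }.
Pass 1 (9 new):
  {β,γ}  = {α,δ,ε}ᶜ
  {α,β,δ}  = {γ,ε}ᶜ
  {α,β,ε}  = {β,ε} ∪ {α,ε}
  {α,γ,δ}  = {β,ε}ᶜ
  {α,γ,ε}  = {α,ε} ∪ {γ,ε}
  {β,γ,δ}  = {α,ε}ᶜ
  {β,γ,ε}  = {β,ε} ∪ {γ,ε}
  {α,β,δ,ε}  = {α,δ,ε} ∪ {β,ε}
  {α,γ,δ,ε}  = {α,δ,ε} ∪ {γ,ε}
  |family| = 15
Pass 2 adds 8:
  {β}  = {α,γ,δ,ε}ᶜ
  {γ}  = {α,β,δ,ε}ᶜ
  {α,δ}  = {β,γ,ε}ᶜ
  {β,δ}  = {α,γ,ε}ᶜ
  {γ,δ}  = {α,β,ε}ᶜ
  {α,β,γ,δ}  = {β,γ,δ} ∪ {α,β,δ}
  {α,β,γ,ε}  = {β,ε} ∪ {α,γ,ε}
  {β,γ,δ,ε}  = {β,ε} ∪ {β,γ,δ}
  |family| = 23
Pass 3. New:
  {α}  = {β,γ,δ,ε}ᶜ
  {δ}  = {α,β,γ,ε}ᶜ
  {ε}  = {α,β,γ,δ}ᶜ
  {β,δ,ε}  = {β,ε} ∪ {β,δ}
  {γ,δ,ε}  = {γ,δ} ∪ {γ,ε}
  |family| = 28
Pass 4: 4 new —
  {α,β}  = {γ,δ,ε}ᶜ
  {α,γ}  = {β,δ,ε}ᶜ
  {δ,ε}  = {ε} ∪ {δ}
  {α,β,γ}  = {β,γ} ∪ {α}
  |family| = 32
Pass 5: already closed under ᶜ and ∪.

Hence σ(𝒢) has 32 members: { {}, {α}, {β}, {γ}, {δ}, {ε}, {α,β}, {α,γ}, {α,δ}, {α,ε}, {β,γ}, {β,δ}, {β,ε}, {γ,δ}, {γ,ε}, {δ,ε}, {α,β,γ}, {α,β,δ}, {α,β,ε}, {α,γ,δ}, {α,γ,ε}, {α,δ,ε}, {β,γ,δ}, {β,γ,ε}, {β,δ,ε}, {γ,δ,ε}, {α,β,γ,δ}, {α,β,γ,ε}, {α,β,δ,ε}, {α,γ,δ,ε}, {β,γ,δ,ε}, X }.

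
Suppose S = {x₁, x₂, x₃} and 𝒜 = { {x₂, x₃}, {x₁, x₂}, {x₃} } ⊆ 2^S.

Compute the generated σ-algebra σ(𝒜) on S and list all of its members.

Seed the family with 𝒜 together with ∅ and S: { {}, {x₃}, {x₁, x₂}, {x₂, x₃}, S }.
Round 1: +1 →
  {x₁}  = {x₂, x₃}ᶜ
  (now 6)
Round 2: 1 new —
  {x₁, x₃}  = {x₃} ∪ {x₁}
  (now 7)
Round 3. New:
  {x₂}  = {x₁, x₃}ᶜ
  (now 8)
Round 4: closed — nothing new.

Hence σ(𝒜) has 8 members: { {}, {x₁}, {x₂}, {x₃}, {x₁, x₂}, {x₁, x₃}, {x₂, x₃}, S }.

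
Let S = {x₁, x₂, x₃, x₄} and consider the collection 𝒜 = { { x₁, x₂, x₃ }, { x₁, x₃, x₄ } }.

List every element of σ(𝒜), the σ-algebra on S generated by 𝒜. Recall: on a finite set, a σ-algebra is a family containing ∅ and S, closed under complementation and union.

Begin from { {}, { x₁, x₂, x₃ }, { x₁, x₃, x₄ }, S } (that is, 𝒜 plus ∅ and S).
Pass 1: +2 →
  { x₂ }  = { x₁, x₃, x₄ }ᶜ
  { x₄ }  = { x₁, x₂, x₃ }ᶜ
  |family| = 6
Pass 2: 1 new —
  { x₂, x₄ }  = { x₄ } ∪ { x₂ }
  |family| = 7
Pass 3: 1 new —
  { x₁, x₃ }  = { x₂, x₄ }ᶜ
  |family| = 8
Pass 4: stable.

Hence σ(𝒜) has 8 members: { {}, { x₂ }, { x₄ }, { x₁, x₃ }, { x₂, x₄ }, { x₁, x₂, x₃ }, { x₁, x₃, x₄ }, S }.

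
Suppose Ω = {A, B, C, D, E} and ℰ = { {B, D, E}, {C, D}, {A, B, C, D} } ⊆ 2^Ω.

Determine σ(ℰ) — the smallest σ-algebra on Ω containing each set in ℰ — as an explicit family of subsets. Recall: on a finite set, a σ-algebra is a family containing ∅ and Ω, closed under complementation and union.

Begin from { {}, {C, D}, {B, D, E}, {A, B, C, D}, Ω } (that is, ℰ plus ∅ and Ω).
Iteration 1: 4 new —
  {E}  = {A, B, C, D}ᶜ
  {A, C}  = {B, D, E}ᶜ
  {A, B, E}  = {C, D}ᶜ
  {B, C, D, E}  = {C, D} ∪ {B, D, E}
  |family| = 9
Iteration 2: 6 new —
  {A}  = {B, C, D, E}ᶜ
  {A, C, D}  = {C, D} ∪ {A, C}
  {A, C, E}  = {E} ∪ {A, C}
  {C, D, E}  = {C, D} ∪ {E}
  {A, B, C, E}  = {A, B, E} ∪ {A, C}
  {A, B, D, E}  = {A, B, E} ∪ {B, D, E}
  |family| = 15
Iteration 3 (7 new):
  {C}  = {A, B, D, E}ᶜ
  {D}  = {A, B, C, E}ᶜ
  {A, B}  = {C, D, E}ᶜ
  {A, E}  = {E} ∪ {A}
  {B, D}  = {A, C, E}ᶜ
  {B, E}  = {A, C, D}ᶜ
  {A, C, D, E}  = {C, D, E} ∪ {A, C, D}
  |family| = 22
Iteration 4 (9 new):
  {B}  = {A, C, D, E}ᶜ
  {A, D}  = {D} ∪ {A}
  {C, E}  = {E} ∪ {C}
  {D, E}  = {E} ∪ {D}
  {A, B, C}  = {A, C} ∪ {A, B}
  {A, B, D}  = {B, D} ∪ {A, B}
  {A, D, E}  = {A, E} ∪ {D}
  {B, C, D}  = {A, E}ᶜ
  {B, C, E}  = {B, E} ∪ {C}
  |family| = 31
Iteration 5: +1 →
  {B, C}  = {A, D, E}ᶜ
  |family| = 32
Iteration 6: stable.

Hence σ(ℰ) has 32 members: { {}, {A}, {B}, {C}, {D}, {E}, {A, B}, {A, C}, {A, D}, {A, E}, {B, C}, {B, D}, {B, E}, {C, D}, {C, E}, {D, E}, {A, B, C}, {A, B, D}, {A, B, E}, {A, C, D}, {A, C, E}, {A, D, E}, {B, C, D}, {B, C, E}, {B, D, E}, {C, D, E}, {A, B, C, D}, {A, B, C, E}, {A, B, D, E}, {A, C, D, E}, {B, C, D, E}, Ω }.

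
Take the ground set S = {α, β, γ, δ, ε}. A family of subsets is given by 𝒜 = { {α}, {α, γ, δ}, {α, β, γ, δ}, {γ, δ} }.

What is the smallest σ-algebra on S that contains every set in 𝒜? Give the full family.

σ(𝒜) (16 sets): { {}, {α}, {β}, {ε}, {α, β}, {α, ε}, {β, ε}, {γ, δ}, {α, β, ε}, {α, γ, δ}, {β, γ, δ}, {γ, δ, ε}, {α, β, γ, δ}, {α, γ, δ, ε}, {β, γ, δ, ε}, S }

Check:
Begin from { {}, {α}, {γ, δ}, {α, γ, δ}, {α, β, γ, δ}, S } (that is, 𝒜 plus ∅ and S).
Step 1: 4 new —
  {ε}  = complement {α, β, γ, δ}
  {β, ε}  = complement {α, γ, δ}
  {α, β, ε}  = complement {γ, δ}
  {β, γ, δ, ε}  = complement {α}
  [10 total]
Step 2 (3 new):
  {α, ε}  = {ε} ∪ {α}
  {γ, δ, ε}  = {γ, δ} ∪ {ε}
  {α, γ, δ, ε}  = {ε} ∪ {α, γ, δ}
  [13 total]
Step 3: +3 →
  {β}  = complement {α, γ, δ, ε}
  {α, β}  = complement {γ, δ, ε}
  {β, γ, δ}  = complement {α, ε}
  [16 total]
Step 4 adds nothing — fixpoint reached.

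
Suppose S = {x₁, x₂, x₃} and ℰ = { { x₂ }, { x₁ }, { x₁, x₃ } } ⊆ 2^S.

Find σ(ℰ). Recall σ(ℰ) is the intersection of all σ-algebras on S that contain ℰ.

Begin from { {  }, { x₁ }, { x₂ }, { x₁, x₃ }, S } (that is, ℰ plus ∅ and S).
Pass 1: 2 new —
  { x₁, x₂ }  = { x₂ } ∪ { x₁ }
  { x₂, x₃ }  = { x₁ }ᶜ
  [7 total]
Pass 2 (1 new):
  { x₃ }  = { x₁, x₂ }ᶜ
  [8 total]
Pass 3 adds nothing — fixpoint reached.

Therefore σ(ℰ) = { {  }, { x₁ }, { x₂ }, { x₃ }, { x₁, x₂ }, { x₁, x₃ }, { x₂, x₃ }, S } (|σ(ℰ)| = 8).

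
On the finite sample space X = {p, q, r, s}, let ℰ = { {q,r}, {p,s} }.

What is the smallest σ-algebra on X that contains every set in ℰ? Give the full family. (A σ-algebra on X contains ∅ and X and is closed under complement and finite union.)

|σ(ℰ)| = 4.  σ(ℰ) = { {}, {p,s}, {q,r}, X }

Working:
Start: ℰ ∪ {∅, X} = { {}, {p,s}, {q,r}, X }.
Round 1 adds nothing — fixpoint reached.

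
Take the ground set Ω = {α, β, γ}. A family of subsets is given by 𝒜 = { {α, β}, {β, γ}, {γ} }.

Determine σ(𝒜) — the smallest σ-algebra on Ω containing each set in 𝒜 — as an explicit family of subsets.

|σ(𝒜)| = 8.  σ(𝒜) = { {}, {α}, {β}, {γ}, {α, β}, {α, γ}, {β, γ}, Ω }

Check:
Start: 𝒜 ∪ {∅, Ω} = { {}, {γ}, {α, β}, {β, γ}, Ω }.
Iteration 1 adds 1:
  {α}  = Ω∖{β, γ}
  |family| = 6
Iteration 2: +1 →
  {α, γ}  = {γ} ∪ {α}
  |family| = 7
Iteration 3. New:
  {β}  = Ω∖{α, γ}
  |family| = 8
After Iteration 4 the family is unchanged; done.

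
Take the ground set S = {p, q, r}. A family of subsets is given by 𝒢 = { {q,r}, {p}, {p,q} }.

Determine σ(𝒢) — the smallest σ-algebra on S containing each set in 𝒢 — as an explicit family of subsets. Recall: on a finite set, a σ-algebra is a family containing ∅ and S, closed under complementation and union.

Seed the family with 𝒢 together with ∅ and S: { ∅, {p}, {p,q}, {q,r}, S }.
Round 1: 1 new —
  {r}  = complement {p,q}
Round 2: +1 →
  {p,r}  = {r} ∪ {p}
Round 3. New:
  {q}  = complement {p,r}
Round 4: already closed under ᶜ and ∪.

Hence σ(𝒢) has 8 members: { ∅, {p}, {q}, {r}, {p,q}, {p,r}, {q,r}, S }.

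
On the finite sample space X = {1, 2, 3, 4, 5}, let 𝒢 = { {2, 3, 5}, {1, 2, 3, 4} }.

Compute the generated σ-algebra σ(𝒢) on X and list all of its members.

Answer: σ(𝒢) = { {}, {5}, {1, 4}, {2, 3}, {1, 4, 5}, {2, 3, 5}, {1, 2, 3, 4}, X }

Trace:
Take S₀ = 𝒢 ∪ {∅, X} = { {}, {2, 3, 5}, {1, 2, 3, 4}, X }.
Iteration 1: +2 →
  {5}  = X∖{1, 2, 3, 4}
  {1, 4}  = X∖{2, 3, 5}
  (now 6)
Iteration 2. New:
  {1, 4, 5}  = {1, 4} ∪ {5}
  (now 7)
Iteration 3: +1 →
  {2, 3}  = X∖{1, 4, 5}
  (now 8)
Iteration 4: already closed under ᶜ and ∪.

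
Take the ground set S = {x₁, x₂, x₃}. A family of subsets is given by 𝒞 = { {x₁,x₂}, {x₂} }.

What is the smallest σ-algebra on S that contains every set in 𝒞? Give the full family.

σ(𝒞) = { ∅, {x₁}, {x₂}, {x₃}, {x₁,x₂}, {x₁,x₃}, {x₂,x₃}, S }

Check:
Seed the family with 𝒞 together with ∅ and S: { ∅, {x₂}, {x₁,x₂}, S }.
Iteration 1 adds 2:
  {x₃}  = S∖{x₁,x₂}
  {x₁,x₃}  = S∖{x₂}
  (now 6)
Iteration 2 (1 new):
  {x₂,x₃}  = {x₃} ∪ {x₂}
  (now 7)
Iteration 3. New:
  {x₁}  = S∖{x₂,x₃}
  (now 8)
Iteration 4 adds nothing — fixpoint reached.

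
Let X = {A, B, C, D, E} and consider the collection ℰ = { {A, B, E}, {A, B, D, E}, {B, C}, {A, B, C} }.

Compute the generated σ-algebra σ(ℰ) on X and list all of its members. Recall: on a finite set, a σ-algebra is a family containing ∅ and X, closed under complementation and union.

Answer: σ(ℰ) = { {}, {A}, {B}, {C}, {D}, {E}, {A, B}, {A, C}, {A, D}, {A, E}, {B, C}, {B, D}, {B, E}, {C, D}, {C, E}, {D, E}, {A, B, C}, {A, B, D}, {A, B, E}, {A, C, D}, {A, C, E}, {A, D, E}, {B, C, D}, {B, C, E}, {B, D, E}, {C, D, E}, {A, B, C, D}, {A, B, C, E}, {A, B, D, E}, {A, C, D, E}, {B, C, D, E}, X }

Check:
Take S₀ = ℰ ∪ {∅, X} = { {}, {B, C}, {A, B, C}, {A, B, E}, {A, B, D, E}, X }.
Round 1 (5 new):
  {C}  = {A, B, D, E}ᶜ
  {C, D}  = {A, B, E}ᶜ
  {D, E}  = {A, B, C}ᶜ
  {A, D, E}  = {B, C}ᶜ
  {A, B, C, E}  = {A, B, E} ∪ {B, C}
  |family| = 11
Round 2. New:
  {D}  = {A, B, C, E}ᶜ
  {B, C, D}  = {C, D} ∪ {B, C}
  {C, D, E}  = {C, D} ∪ {D, E}
  {A, B, C, D}  = {C, D} ∪ {A, B, C}
  {A, C, D, E}  = {A, D, E} ∪ {C, D}
  {B, C, D, E}  = {D, E} ∪ {B, C}
  |family| = 17
Round 3. New:
  {A}  = {B, C, D, E}ᶜ
  {B}  = {A, C, D, E}ᶜ
  {E}  = {A, B, C, D}ᶜ
  {A, B}  = {C, D, E}ᶜ
  {A, E}  = {B, C, D}ᶜ
  |family| = 22
Round 4 (10 new):
  {A, C}  = {C} ∪ {A}
  {A, D}  = {D} ∪ {A}
  {B, D}  = {B} ∪ {D}
  {B, E}  = {B} ∪ {E}
  {C, E}  = {E} ∪ {C}
  {A, B, D}  = {A, B} ∪ {D}
  {A, C, D}  = {C, D} ∪ {A}
  {A, C, E}  = {C} ∪ {A, E}
  {B, C, E}  = {E} ∪ {B, C}
  {B, D, E}  = {B} ∪ {D, E}
  |family| = 32
After Round 5 the family is unchanged; done.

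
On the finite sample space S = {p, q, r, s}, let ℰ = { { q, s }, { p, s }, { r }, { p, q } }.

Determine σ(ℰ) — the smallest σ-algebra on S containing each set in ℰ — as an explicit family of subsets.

Seed the family with ℰ together with ∅ and S: { {  }, { r }, { p, q }, { p, s }, { q, s }, S }.
Step 1: 7 new —
  { p, r }  = { q, s }ᶜ
  { q, r }  = { p, s }ᶜ
  { r, s }  = { p, q }ᶜ
  { p, q, r }  = { r } ∪ { p, q }
  { p, q, s }  = { r }ᶜ
  { p, r, s }  = { r } ∪ { p, s }
  { q, r, s }  = { r } ∪ { q, s }
  |family| = 13
Step 2: +3 →
  { p }  = { q, r, s }ᶜ
  { q }  = { p, r, s }ᶜ
  { s }  = { p, q, r }ᶜ
  |family| = 16
Step 3: closed — nothing new.

Therefore σ(ℰ) = { {  }, { p }, { q }, { r }, { s }, { p, q }, { p, r }, { p, s }, { q, r }, { q, s }, { r, s }, { p, q, r }, { p, q, s }, { p, r, s }, { q, r, s }, S } (|σ(ℰ)| = 16).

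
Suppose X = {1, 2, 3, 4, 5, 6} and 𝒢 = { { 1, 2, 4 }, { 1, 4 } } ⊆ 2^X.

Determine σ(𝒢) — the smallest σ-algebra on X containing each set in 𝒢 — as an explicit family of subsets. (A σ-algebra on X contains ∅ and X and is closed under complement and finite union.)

σ(𝒢) = { {  }, { 2 }, { 1, 4 }, { 1, 2, 4 }, { 3, 5, 6 }, { 2, 3, 5, 6 }, { 1, 3, 4, 5, 6 }, X }

Working:
Take S₀ = 𝒢 ∪ {∅, X} = { {  }, { 1, 4 }, { 1, 2, 4 }, X }.
Iteration 1. New:
  { 3, 5, 6 }  = { 1, 2, 4 }ᶜ
  { 2, 3, 5, 6 }  = { 1, 4 }ᶜ
  — 6 sets.
Iteration 2 (1 new):
  { 1, 3, 4, 5, 6 }  = { 1, 4 } ∪ { 3, 5, 6 }
  — 7 sets.
Iteration 3 (1 new):
  { 2 }  = { 1, 3, 4, 5, 6 }ᶜ
  — 8 sets.
Iteration 4: already closed under ᶜ and ∪.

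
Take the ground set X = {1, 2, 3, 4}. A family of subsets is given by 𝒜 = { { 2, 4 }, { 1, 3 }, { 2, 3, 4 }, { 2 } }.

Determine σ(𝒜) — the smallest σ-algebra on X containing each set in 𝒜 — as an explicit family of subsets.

σ(𝒜) (16 sets): { {}, { 1 }, { 2 }, { 3 }, { 4 }, { 1, 2 }, { 1, 3 }, { 1, 4 }, { 2, 3 }, { 2, 4 }, { 3, 4 }, { 1, 2, 3 }, { 1, 2, 4 }, { 1, 3, 4 }, { 2, 3, 4 }, X }

Working:
Initial family (6 sets): { {}, { 2 }, { 1, 3 }, { 2, 4 }, { 2, 3, 4 }, X }.
Iteration 1. New:
  { 1 }  = X∖{ 2, 3, 4 }
  { 1, 2, 3 }  = { 1, 3 } ∪ { 2 }
  { 1, 3, 4 }  = X∖{ 2 }
Iteration 2: +3 →
  { 4 }  = X∖{ 1, 2, 3 }
  { 1, 2 }  = { 2 } ∪ { 1 }
  { 1, 2, 4 }  = { 2, 4 } ∪ { 1 }
Iteration 3: 3 new —
  { 3 }  = X∖{ 1, 2, 4 }
  { 1, 4 }  = { 4 } ∪ { 1 }
  { 3, 4 }  = X∖{ 1, 2 }
Iteration 4 (1 new):
  { 2, 3 }  = X∖{ 1, 4 }
After Iteration 5 the family is unchanged; done.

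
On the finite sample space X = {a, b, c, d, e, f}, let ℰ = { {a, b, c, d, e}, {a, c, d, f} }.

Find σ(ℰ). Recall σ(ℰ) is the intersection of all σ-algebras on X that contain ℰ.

σ(ℰ) = { ∅, {f}, {b, e}, {a, c, d}, {b, e, f}, {a, c, d, f}, {a, b, c, d, e}, X }

Derivation:
Begin from { ∅, {a, c, d, f}, {a, b, c, d, e}, X } (that is, ℰ plus ∅ and X).
Iteration 1 adds 2:
  {f}  = X∖{a, b, c, d, e}
  {b, e}  = X∖{a, c, d, f}
  (now 6)
Iteration 2 (1 new):
  {b, e, f}  = {b, e} ∪ {f}
  (now 7)
Iteration 3. New:
  {a, c, d}  = X∖{b, e, f}
  (now 8)
After Iteration 4 the family is unchanged; done.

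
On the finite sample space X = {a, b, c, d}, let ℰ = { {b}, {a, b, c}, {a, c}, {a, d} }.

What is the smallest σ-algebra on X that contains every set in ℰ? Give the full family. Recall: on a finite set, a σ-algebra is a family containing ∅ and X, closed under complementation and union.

σ(ℰ) (16 sets): { ∅, {a}, {b}, {c}, {d}, {a, b}, {a, c}, {a, d}, {b, c}, {b, d}, {c, d}, {a, b, c}, {a, b, d}, {a, c, d}, {b, c, d}, X }

Working:
Take S₀ = ℰ ∪ {∅, X} = { ∅, {b}, {a, c}, {a, d}, {a, b, c}, X }.
Step 1: 5 new —
  {d}  = {a, b, c}ᶜ
  {b, c}  = {a, d}ᶜ
  {b, d}  = {a, c}ᶜ
  {a, b, d}  = {a, d} ∪ {b}
  {a, c, d}  = {b}ᶜ
  [11 total]
Step 2. New:
  {c}  = {a, b, d}ᶜ
  {b, c, d}  = {b, c} ∪ {d}
  [13 total]
Step 3: +2 →
  {a}  = {b, c, d}ᶜ
  {c, d}  = {c} ∪ {d}
  [15 total]
Step 4: +1 →
  {a, b}  = {c, d}ᶜ
  [16 total]
Step 5: closed — nothing new.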